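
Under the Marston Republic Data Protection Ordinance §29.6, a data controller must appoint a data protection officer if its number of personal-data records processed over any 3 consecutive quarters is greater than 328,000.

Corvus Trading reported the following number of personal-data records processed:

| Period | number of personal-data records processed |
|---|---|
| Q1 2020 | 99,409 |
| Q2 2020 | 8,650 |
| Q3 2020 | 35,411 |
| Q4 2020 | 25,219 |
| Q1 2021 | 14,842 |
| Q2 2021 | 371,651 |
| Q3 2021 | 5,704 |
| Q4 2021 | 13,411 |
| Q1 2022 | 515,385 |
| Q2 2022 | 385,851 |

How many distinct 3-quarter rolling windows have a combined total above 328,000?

Q1 2020–Q3 2020: 99,409 + 8,650 + 35,411 = 143,470 (under)
Q2 2020–Q4 2020: 8,650 + 35,411 + 25,219 = 69,280 (under)
Q3 2020–Q1 2021: 35,411 + 25,219 + 14,842 = 75,472 (under)
Q4 2020–Q2 2021: 25,219 + 14,842 + 371,651 = 411,712 (over)
Q1 2021–Q3 2021: 14,842 + 371,651 + 5,704 = 392,197 (over)
Q2 2021–Q4 2021: 371,651 + 5,704 + 13,411 = 390,766 (over)
Q3 2021–Q1 2022: 5,704 + 13,411 + 515,385 = 534,500 (over)
Q4 2021–Q2 2022: 13,411 + 515,385 + 385,851 = 914,647 (over)
5 windows exceed the threshold.

5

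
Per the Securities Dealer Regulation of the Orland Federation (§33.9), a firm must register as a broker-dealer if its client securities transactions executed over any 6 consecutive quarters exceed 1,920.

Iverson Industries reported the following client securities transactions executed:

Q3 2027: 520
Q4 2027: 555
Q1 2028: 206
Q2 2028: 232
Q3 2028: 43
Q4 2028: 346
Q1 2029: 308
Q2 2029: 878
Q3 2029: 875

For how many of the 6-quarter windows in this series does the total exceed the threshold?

2

Q3 2027–Q4 2028: 520 + 555 + 206 + 232 + 43 + 346 = 1,902 (under)
Q4 2027–Q1 2029: 555 + 206 + 232 + 43 + 346 + 308 = 1,690 (under)
Q1 2028–Q2 2029: 206 + 232 + 43 + 346 + 308 + 878 = 2,013 (over)
Q2 2028–Q3 2029: 232 + 43 + 346 + 308 + 878 + 875 = 2,682 (over)
2 windows exceed the threshold.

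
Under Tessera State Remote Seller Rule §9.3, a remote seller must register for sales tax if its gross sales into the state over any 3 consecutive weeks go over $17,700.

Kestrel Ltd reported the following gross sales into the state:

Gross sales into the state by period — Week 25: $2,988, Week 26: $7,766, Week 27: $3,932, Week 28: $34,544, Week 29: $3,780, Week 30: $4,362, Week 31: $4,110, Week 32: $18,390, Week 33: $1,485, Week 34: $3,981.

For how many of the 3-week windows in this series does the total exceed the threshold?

6

Week 25–Week 27: $2,988 + $7,766 + $3,932 = $14,686 (under)
Week 26–Week 28: $7,766 + $3,932 + $34,544 = $46,242 (over)
Week 27–Week 29: $3,932 + $34,544 + $3,780 = $42,256 (over)
Week 28–Week 30: $34,544 + $3,780 + $4,362 = $42,686 (over)
Week 29–Week 31: $3,780 + $4,362 + $4,110 = $12,252 (under)
Week 30–Week 32: $4,362 + $4,110 + $18,390 = $26,862 (over)
Week 31–Week 33: $4,110 + $18,390 + $1,485 = $23,985 (over)
Week 32–Week 34: $18,390 + $1,485 + $3,981 = $23,856 (over)
6 windows exceed the threshold.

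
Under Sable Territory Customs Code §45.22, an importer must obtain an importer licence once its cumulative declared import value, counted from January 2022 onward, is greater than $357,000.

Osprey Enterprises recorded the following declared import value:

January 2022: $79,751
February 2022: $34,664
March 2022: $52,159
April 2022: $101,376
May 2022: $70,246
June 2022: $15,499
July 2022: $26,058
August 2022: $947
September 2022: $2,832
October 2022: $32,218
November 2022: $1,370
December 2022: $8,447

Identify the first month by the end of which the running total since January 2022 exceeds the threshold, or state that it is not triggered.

Through January 2022: $79,751
Through February 2022: $114,415
Through March 2022: $166,574
Through April 2022: $267,950
Through May 2022: $338,196
Through June 2022: $353,695
Through July 2022: $379,753 ← exceeds threshold

July 2022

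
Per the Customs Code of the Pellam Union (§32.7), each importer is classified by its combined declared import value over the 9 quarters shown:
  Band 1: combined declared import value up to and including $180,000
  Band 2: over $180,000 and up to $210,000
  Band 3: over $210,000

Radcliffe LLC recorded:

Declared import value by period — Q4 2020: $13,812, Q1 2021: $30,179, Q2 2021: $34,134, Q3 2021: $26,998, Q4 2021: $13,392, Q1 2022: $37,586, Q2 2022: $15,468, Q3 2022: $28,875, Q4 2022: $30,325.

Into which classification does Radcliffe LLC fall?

Band 3

Combined declared import value: $13,812 + $30,179 + $34,134 + $26,998 + $13,392 + $37,586 + $15,468 + $28,875 + $30,325 = $230,769.
$230,769 > $210,000, so Band 3 applies.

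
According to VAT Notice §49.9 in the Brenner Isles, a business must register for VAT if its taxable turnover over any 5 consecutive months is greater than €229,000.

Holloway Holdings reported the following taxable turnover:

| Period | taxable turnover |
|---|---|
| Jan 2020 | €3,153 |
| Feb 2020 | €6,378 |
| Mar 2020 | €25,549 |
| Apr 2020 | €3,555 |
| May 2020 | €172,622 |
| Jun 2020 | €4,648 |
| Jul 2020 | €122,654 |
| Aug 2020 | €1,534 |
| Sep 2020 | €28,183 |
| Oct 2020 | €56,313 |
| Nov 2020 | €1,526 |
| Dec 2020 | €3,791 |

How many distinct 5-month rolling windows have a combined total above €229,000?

3

Jan 2020–May 2020: €3,153 + €6,378 + €25,549 + €3,555 + €172,622 = €211,257 (under)
Feb 2020–Jun 2020: €6,378 + €25,549 + €3,555 + €172,622 + €4,648 = €212,752 (under)
Mar 2020–Jul 2020: €25,549 + €3,555 + €172,622 + €4,648 + €122,654 = €329,028 (over)
Apr 2020–Aug 2020: €3,555 + €172,622 + €4,648 + €122,654 + €1,534 = €305,013 (over)
May 2020–Sep 2020: €172,622 + €4,648 + €122,654 + €1,534 + €28,183 = €329,641 (over)
Jun 2020–Oct 2020: €4,648 + €122,654 + €1,534 + €28,183 + €56,313 = €213,332 (under)
Jul 2020–Nov 2020: €122,654 + €1,534 + €28,183 + €56,313 + €1,526 = €210,210 (under)
Aug 2020–Dec 2020: €1,534 + €28,183 + €56,313 + €1,526 + €3,791 = €91,347 (under)
3 windows exceed the threshold.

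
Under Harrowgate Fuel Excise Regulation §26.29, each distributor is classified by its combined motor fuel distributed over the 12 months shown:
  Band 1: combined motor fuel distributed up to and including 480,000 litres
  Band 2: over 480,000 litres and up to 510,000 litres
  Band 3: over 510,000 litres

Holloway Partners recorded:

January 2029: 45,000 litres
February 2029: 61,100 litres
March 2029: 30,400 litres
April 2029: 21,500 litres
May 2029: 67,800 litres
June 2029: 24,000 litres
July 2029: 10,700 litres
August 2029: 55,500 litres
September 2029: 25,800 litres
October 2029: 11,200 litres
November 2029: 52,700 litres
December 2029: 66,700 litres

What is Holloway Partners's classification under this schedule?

Band 1

Combined motor fuel distributed: 45,000 litres + 61,100 litres + 30,400 litres + 21,500 litres + 67,800 litres + 24,000 litres + 10,700 litres + 55,500 litres + 25,800 litres + 11,200 litres + 52,700 litres + 66,700 litres = 472,400 litres.
472,400 litres ≤ 480,000 litres, so Band 1 applies.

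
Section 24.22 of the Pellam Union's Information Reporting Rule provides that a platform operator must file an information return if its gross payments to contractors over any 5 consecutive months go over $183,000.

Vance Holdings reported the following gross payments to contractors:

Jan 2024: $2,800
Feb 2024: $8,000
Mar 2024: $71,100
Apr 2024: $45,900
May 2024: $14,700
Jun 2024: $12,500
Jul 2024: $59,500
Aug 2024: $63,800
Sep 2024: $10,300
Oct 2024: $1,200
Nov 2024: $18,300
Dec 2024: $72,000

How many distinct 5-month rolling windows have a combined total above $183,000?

Jan 2024–May 2024: $2,800 + $8,000 + $71,100 + $45,900 + $14,700 = $142,500 (under)
Feb 2024–Jun 2024: $8,000 + $71,100 + $45,900 + $14,700 + $12,500 = $152,200 (under)
Mar 2024–Jul 2024: $71,100 + $45,900 + $14,700 + $12,500 + $59,500 = $203,700 (over)
Apr 2024–Aug 2024: $45,900 + $14,700 + $12,500 + $59,500 + $63,800 = $196,400 (over)
May 2024–Sep 2024: $14,700 + $12,500 + $59,500 + $63,800 + $10,300 = $160,800 (under)
Jun 2024–Oct 2024: $12,500 + $59,500 + $63,800 + $10,300 + $1,200 = $147,300 (under)
Jul 2024–Nov 2024: $59,500 + $63,800 + $10,300 + $1,200 + $18,300 = $153,100 (under)
Aug 2024–Dec 2024: $63,800 + $10,300 + $1,200 + $18,300 + $72,000 = $165,600 (under)
2 windows exceed the threshold.

2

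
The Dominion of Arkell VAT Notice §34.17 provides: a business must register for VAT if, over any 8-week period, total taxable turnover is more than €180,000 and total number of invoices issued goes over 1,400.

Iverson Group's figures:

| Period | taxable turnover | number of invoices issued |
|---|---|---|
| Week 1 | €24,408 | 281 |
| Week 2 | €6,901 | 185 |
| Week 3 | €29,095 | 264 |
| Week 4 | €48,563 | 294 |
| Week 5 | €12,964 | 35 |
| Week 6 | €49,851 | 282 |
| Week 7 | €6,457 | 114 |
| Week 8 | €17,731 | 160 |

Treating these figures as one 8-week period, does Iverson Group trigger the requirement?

Yes

Total taxable turnover: €24,408 + €6,901 + €29,095 + €48,563 + €12,964 + €49,851 + €6,457 + €17,731 = €195,970 (> €180,000).
Total number of invoices issued: 281 + 185 + 264 + 294 + 35 + 282 + 114 + 160 = 1,615 (> 1,400).
The test is 'and': both thresholds are exceeded.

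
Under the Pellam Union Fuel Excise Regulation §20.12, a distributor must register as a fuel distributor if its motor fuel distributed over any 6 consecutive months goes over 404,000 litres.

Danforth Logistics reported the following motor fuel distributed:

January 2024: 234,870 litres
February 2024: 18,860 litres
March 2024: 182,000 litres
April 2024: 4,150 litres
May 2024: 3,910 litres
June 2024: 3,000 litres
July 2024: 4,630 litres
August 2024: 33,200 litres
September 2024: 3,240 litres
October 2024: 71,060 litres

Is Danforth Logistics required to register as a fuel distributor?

January 2024–June 2024: 234,870 litres + 18,860 litres + 182,000 litres + 4,150 litres + 3,910 litres + 3,000 litres = 446,790 litres (over)
February 2024–July 2024: 18,860 litres + 182,000 litres + 4,150 litres + 3,910 litres + 3,000 litres + 4,630 litres = 216,550 litres (under)
March 2024–August 2024: 182,000 litres + 4,150 litres + 3,910 litres + 3,000 litres + 4,630 litres + 33,200 litres = 230,890 litres (under)
April 2024–September 2024: 4,150 litres + 3,910 litres + 3,000 litres + 4,630 litres + 33,200 litres + 3,240 litres = 52,130 litres (under)
May 2024–October 2024: 3,910 litres + 3,000 litres + 4,630 litres + 33,200 litres + 3,240 litres + 71,060 litres = 119,040 litres (under)
At least one window exceeds 404,000 litres.

Yes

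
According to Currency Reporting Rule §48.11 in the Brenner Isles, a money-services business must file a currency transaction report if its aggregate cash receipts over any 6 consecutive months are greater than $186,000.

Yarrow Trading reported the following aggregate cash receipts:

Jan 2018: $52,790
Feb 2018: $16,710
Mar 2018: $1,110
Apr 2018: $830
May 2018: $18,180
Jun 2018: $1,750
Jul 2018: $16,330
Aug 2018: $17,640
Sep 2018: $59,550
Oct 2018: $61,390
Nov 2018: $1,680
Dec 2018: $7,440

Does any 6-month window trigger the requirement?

Jan 2018–Jun 2018: $52,790 + $16,710 + $1,110 + $830 + $18,180 + $1,750 = $91,370 (under)
Feb 2018–Jul 2018: $16,710 + $1,110 + $830 + $18,180 + $1,750 + $16,330 = $54,910 (under)
Mar 2018–Aug 2018: $1,110 + $830 + $18,180 + $1,750 + $16,330 + $17,640 = $55,840 (under)
Apr 2018–Sep 2018: $830 + $18,180 + $1,750 + $16,330 + $17,640 + $59,550 = $114,280 (under)
May 2018–Oct 2018: $18,180 + $1,750 + $16,330 + $17,640 + $59,550 + $61,390 = $174,840 (under)
Jun 2018–Nov 2018: $1,750 + $16,330 + $17,640 + $59,550 + $61,390 + $1,680 = $158,340 (under)
Jul 2018–Dec 2018: $16,330 + $17,640 + $59,550 + $61,390 + $1,680 + $7,440 = $164,030 (under)
No window exceeds $186,000.

No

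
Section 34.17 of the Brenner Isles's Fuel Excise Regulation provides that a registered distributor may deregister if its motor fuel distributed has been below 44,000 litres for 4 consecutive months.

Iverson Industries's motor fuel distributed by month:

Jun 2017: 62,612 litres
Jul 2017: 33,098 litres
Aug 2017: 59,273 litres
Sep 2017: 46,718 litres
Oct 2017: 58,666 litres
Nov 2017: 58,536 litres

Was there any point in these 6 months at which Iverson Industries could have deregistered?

No

Months below 44,000 litres: Jul 2017.
Longest run of consecutive months below the threshold: 1.
1 < 4, so Iverson Industries never became eligible.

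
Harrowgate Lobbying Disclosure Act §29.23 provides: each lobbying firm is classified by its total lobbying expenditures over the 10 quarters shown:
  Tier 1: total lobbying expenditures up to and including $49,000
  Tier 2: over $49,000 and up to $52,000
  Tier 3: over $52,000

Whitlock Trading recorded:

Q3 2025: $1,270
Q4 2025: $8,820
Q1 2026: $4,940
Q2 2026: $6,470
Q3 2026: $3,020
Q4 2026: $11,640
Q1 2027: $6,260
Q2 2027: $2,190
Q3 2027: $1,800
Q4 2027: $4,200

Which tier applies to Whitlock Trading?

Tier 2

Total lobbying expenditures: $1,270 + $8,820 + $4,940 + $6,470 + $3,020 + $11,640 + $6,260 + $2,190 + $1,800 + $4,200 = $50,610.
$49,000 < $50,610 ≤ $52,000, so Tier 2 applies.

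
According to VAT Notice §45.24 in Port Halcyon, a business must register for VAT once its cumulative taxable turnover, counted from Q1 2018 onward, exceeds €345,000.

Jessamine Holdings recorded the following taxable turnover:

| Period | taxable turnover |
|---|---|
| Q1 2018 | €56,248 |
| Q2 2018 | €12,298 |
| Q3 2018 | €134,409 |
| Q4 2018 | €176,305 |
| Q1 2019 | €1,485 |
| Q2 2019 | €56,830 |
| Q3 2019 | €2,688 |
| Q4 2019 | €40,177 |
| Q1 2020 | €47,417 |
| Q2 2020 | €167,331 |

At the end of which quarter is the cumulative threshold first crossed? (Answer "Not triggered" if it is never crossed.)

Through Q1 2018: €56,248
Through Q2 2018: €68,546
Through Q3 2018: €202,955
Through Q4 2018: €379,260 ← exceeds threshold

Q4 2018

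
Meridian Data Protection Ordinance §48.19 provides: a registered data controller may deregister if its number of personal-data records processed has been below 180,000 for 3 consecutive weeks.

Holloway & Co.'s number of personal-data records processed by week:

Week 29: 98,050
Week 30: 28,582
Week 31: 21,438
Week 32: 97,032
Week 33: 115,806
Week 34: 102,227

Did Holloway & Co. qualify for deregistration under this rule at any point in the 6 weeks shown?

Weeks below 180,000: Week 29, Week 30, Week 31, Week 32, Week 33, Week 34.
Longest run of consecutive weeks below the threshold: 6.
6 ≥ 3, so Holloway & Co. became eligible.

Yes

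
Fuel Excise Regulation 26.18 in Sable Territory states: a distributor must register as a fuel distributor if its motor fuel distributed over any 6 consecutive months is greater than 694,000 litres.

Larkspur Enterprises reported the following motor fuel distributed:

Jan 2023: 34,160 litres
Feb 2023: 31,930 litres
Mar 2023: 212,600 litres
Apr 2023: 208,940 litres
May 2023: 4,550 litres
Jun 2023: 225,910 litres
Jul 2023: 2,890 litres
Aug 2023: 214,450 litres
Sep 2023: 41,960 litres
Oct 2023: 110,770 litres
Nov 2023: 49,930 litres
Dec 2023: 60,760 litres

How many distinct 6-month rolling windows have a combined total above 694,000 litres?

Jan 2023–Jun 2023: 34,160 litres + 31,930 litres + 212,600 litres + 208,940 litres + 4,550 litres + 225,910 litres = 718,090 litres (over)
Feb 2023–Jul 2023: 31,930 litres + 212,600 litres + 208,940 litres + 4,550 litres + 225,910 litres + 2,890 litres = 686,820 litres (under)
Mar 2023–Aug 2023: 212,600 litres + 208,940 litres + 4,550 litres + 225,910 litres + 2,890 litres + 214,450 litres = 869,340 litres (over)
Apr 2023–Sep 2023: 208,940 litres + 4,550 litres + 225,910 litres + 2,890 litres + 214,450 litres + 41,960 litres = 698,700 litres (over)
May 2023–Oct 2023: 4,550 litres + 225,910 litres + 2,890 litres + 214,450 litres + 41,960 litres + 110,770 litres = 600,530 litres (under)
Jun 2023–Nov 2023: 225,910 litres + 2,890 litres + 214,450 litres + 41,960 litres + 110,770 litres + 49,930 litres = 645,910 litres (under)
Jul 2023–Dec 2023: 2,890 litres + 214,450 litres + 41,960 litres + 110,770 litres + 49,930 litres + 60,760 litres = 480,760 litres (under)
3 windows exceed the threshold.

3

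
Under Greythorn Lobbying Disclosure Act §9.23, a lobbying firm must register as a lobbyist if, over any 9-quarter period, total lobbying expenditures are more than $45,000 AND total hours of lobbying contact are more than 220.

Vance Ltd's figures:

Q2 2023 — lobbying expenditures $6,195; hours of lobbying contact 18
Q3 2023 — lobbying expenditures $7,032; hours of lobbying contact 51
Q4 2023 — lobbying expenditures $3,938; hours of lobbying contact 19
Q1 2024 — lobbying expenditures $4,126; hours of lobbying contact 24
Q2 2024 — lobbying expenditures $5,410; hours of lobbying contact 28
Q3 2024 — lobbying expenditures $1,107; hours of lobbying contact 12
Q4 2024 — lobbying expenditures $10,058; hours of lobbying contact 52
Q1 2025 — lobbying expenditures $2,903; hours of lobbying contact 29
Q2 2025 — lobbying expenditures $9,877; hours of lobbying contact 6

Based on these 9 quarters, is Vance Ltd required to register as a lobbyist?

Yes

Total lobbying expenditures: $6,195 + $7,032 + $3,938 + $4,126 + $5,410 + $1,107 + $10,058 + $2,903 + $9,877 = $50,646 (> $45,000).
Total hours of lobbying contact: 18 + 51 + 19 + 24 + 28 + 12 + 52 + 29 + 6 = 239 (> 220).
The test is 'and': both thresholds are exceeded.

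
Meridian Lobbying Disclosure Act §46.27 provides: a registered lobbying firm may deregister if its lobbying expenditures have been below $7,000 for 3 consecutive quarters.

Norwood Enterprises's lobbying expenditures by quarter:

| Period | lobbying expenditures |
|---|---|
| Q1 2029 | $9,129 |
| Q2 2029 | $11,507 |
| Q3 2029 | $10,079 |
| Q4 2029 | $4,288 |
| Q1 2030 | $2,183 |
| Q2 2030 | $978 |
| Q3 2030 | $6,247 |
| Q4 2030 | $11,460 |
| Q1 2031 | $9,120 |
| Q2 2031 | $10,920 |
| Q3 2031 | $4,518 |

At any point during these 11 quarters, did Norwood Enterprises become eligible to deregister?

Yes

Quarters below $7,000: Q4 2029, Q1 2030, Q2 2030, Q3 2030, Q3 2031.
Longest run of consecutive quarters below the threshold: 4.
4 ≥ 3, so Norwood Enterprises became eligible.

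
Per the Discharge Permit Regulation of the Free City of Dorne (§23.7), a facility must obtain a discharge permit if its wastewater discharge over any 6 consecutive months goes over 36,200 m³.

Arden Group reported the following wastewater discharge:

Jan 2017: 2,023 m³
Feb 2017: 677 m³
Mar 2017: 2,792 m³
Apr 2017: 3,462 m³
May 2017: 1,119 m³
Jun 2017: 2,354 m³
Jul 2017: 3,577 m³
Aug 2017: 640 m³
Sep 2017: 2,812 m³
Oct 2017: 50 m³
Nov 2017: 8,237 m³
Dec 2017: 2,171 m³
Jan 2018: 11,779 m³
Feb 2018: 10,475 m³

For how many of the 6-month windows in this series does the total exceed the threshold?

0

Jan 2017–Jun 2017: 2,023 m³ + 677 m³ + 2,792 m³ + 3,462 m³ + 1,119 m³ + 2,354 m³ = 12,427 m³ (under)
Feb 2017–Jul 2017: 677 m³ + 2,792 m³ + 3,462 m³ + 1,119 m³ + 2,354 m³ + 3,577 m³ = 13,981 m³ (under)
Mar 2017–Aug 2017: 2,792 m³ + 3,462 m³ + 1,119 m³ + 2,354 m³ + 3,577 m³ + 640 m³ = 13,944 m³ (under)
Apr 2017–Sep 2017: 3,462 m³ + 1,119 m³ + 2,354 m³ + 3,577 m³ + 640 m³ + 2,812 m³ = 13,964 m³ (under)
May 2017–Oct 2017: 1,119 m³ + 2,354 m³ + 3,577 m³ + 640 m³ + 2,812 m³ + 50 m³ = 10,552 m³ (under)
Jun 2017–Nov 2017: 2,354 m³ + 3,577 m³ + 640 m³ + 2,812 m³ + 50 m³ + 8,237 m³ = 17,670 m³ (under)
Jul 2017–Dec 2017: 3,577 m³ + 640 m³ + 2,812 m³ + 50 m³ + 8,237 m³ + 2,171 m³ = 17,487 m³ (under)
Aug 2017–Jan 2018: 640 m³ + 2,812 m³ + 50 m³ + 8,237 m³ + 2,171 m³ + 11,779 m³ = 25,689 m³ (under)
Sep 2017–Feb 2018: 2,812 m³ + 50 m³ + 8,237 m³ + 2,171 m³ + 11,779 m³ + 10,475 m³ = 35,524 m³ (under)
0 windows exceed the threshold.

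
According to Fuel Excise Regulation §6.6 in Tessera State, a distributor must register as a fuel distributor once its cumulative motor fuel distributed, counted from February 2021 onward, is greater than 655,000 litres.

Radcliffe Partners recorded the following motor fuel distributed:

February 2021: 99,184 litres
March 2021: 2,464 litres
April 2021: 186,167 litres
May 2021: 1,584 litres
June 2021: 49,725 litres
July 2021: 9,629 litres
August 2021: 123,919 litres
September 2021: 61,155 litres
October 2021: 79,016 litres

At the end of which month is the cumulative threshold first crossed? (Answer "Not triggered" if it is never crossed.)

Not triggered

Through February 2021: 99,184 litres
Through March 2021: 101,648 litres
Through April 2021: 287,815 litres
Through May 2021: 289,399 litres
Through June 2021: 339,124 litres
Through July 2021: 348,753 litres
Through August 2021: 472,672 litres
Through September 2021: 533,827 litres
Through October 2021: 612,843 litres
Final cumulative total 612,843 litres ≤ 655,000 litres; the threshold is never exceeded.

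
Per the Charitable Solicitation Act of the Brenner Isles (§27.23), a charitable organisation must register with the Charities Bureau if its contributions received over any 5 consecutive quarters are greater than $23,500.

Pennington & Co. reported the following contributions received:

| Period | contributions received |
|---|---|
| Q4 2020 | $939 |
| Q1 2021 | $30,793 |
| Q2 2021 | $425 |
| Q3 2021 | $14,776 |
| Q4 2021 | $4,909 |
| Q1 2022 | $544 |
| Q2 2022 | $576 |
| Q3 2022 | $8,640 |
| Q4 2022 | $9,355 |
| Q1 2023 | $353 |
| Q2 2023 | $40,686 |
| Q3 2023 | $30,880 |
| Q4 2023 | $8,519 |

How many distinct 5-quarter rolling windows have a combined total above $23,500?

7

Q4 2020–Q4 2021: $939 + $30,793 + $425 + $14,776 + $4,909 = $51,842 (over)
Q1 2021–Q1 2022: $30,793 + $425 + $14,776 + $4,909 + $544 = $51,447 (over)
Q2 2021–Q2 2022: $425 + $14,776 + $4,909 + $544 + $576 = $21,230 (under)
Q3 2021–Q3 2022: $14,776 + $4,909 + $544 + $576 + $8,640 = $29,445 (over)
Q4 2021–Q4 2022: $4,909 + $544 + $576 + $8,640 + $9,355 = $24,024 (over)
Q1 2022–Q1 2023: $544 + $576 + $8,640 + $9,355 + $353 = $19,468 (under)
Q2 2022–Q2 2023: $576 + $8,640 + $9,355 + $353 + $40,686 = $59,610 (over)
Q3 2022–Q3 2023: $8,640 + $9,355 + $353 + $40,686 + $30,880 = $89,914 (over)
Q4 2022–Q4 2023: $9,355 + $353 + $40,686 + $30,880 + $8,519 = $89,793 (over)
7 windows exceed the threshold.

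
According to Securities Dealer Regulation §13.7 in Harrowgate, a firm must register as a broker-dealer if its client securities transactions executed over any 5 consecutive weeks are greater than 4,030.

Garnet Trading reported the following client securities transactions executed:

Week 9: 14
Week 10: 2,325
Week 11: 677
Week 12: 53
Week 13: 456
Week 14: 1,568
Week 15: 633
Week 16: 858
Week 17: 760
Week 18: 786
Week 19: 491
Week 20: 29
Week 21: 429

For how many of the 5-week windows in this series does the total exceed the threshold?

3

Week 9–Week 13: 14 + 2,325 + 677 + 53 + 456 = 3,525 (under)
Week 10–Week 14: 2,325 + 677 + 53 + 456 + 1,568 = 5,079 (over)
Week 11–Week 15: 677 + 53 + 456 + 1,568 + 633 = 3,387 (under)
Week 12–Week 16: 53 + 456 + 1,568 + 633 + 858 = 3,568 (under)
Week 13–Week 17: 456 + 1,568 + 633 + 858 + 760 = 4,275 (over)
Week 14–Week 18: 1,568 + 633 + 858 + 760 + 786 = 4,605 (over)
Week 15–Week 19: 633 + 858 + 760 + 786 + 491 = 3,528 (under)
Week 16–Week 20: 858 + 760 + 786 + 491 + 29 = 2,924 (under)
Week 17–Week 21: 760 + 786 + 491 + 29 + 429 = 2,495 (under)
3 windows exceed the threshold.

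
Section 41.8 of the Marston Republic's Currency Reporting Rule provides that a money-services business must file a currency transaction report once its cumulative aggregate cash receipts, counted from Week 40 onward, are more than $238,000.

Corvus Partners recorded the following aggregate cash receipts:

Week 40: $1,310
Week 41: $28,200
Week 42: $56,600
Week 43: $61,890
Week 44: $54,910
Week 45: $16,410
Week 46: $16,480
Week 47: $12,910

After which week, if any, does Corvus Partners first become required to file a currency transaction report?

Through Week 40: $1,310
Through Week 41: $29,510
Through Week 42: $86,110
Through Week 43: $148,000
Through Week 44: $202,910
Through Week 45: $219,320
Through Week 46: $235,800
Through Week 47: $248,710 ← exceeds threshold

Week 47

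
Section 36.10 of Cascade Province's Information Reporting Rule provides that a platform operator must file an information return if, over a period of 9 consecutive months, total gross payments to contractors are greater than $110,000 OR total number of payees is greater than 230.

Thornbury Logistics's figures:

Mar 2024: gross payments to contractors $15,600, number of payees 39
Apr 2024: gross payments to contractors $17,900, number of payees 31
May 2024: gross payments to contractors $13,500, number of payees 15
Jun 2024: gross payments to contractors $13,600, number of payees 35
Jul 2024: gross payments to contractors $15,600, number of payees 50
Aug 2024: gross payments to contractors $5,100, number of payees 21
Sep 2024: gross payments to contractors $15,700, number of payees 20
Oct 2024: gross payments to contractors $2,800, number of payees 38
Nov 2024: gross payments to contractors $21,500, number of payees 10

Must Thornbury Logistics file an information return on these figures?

Yes

Total gross payments to contractors: $15,600 + $17,900 + $13,500 + $13,600 + $15,600 + $5,100 + $15,700 + $2,800 + $21,500 = $121,300 (> $110,000).
Total number of payees: 39 + 31 + 15 + 35 + 50 + 21 + 20 + 38 + 10 = 259 (> 230).
The test is 'or': at least one threshold is exceeded.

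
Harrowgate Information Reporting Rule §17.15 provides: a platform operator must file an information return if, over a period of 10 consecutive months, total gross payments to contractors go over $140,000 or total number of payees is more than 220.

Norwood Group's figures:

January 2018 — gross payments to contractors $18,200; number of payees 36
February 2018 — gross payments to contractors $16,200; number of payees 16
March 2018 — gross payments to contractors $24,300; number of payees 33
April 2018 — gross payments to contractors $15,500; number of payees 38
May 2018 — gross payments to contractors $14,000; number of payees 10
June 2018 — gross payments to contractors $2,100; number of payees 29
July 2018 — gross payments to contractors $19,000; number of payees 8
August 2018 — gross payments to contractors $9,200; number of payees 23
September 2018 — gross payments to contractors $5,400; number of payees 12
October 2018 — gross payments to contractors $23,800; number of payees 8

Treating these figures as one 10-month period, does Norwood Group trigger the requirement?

Total gross payments to contractors: $18,200 + $16,200 + $24,300 + $15,500 + $14,000 + $2,100 + $19,000 + $9,200 + $5,400 + $23,800 = $147,700 (> $140,000).
Total number of payees: 36 + 16 + 33 + 38 + 10 + 29 + 8 + 23 + 12 + 8 = 213 (≤ 220).
The test is 'or': at least one threshold is exceeded.

Yes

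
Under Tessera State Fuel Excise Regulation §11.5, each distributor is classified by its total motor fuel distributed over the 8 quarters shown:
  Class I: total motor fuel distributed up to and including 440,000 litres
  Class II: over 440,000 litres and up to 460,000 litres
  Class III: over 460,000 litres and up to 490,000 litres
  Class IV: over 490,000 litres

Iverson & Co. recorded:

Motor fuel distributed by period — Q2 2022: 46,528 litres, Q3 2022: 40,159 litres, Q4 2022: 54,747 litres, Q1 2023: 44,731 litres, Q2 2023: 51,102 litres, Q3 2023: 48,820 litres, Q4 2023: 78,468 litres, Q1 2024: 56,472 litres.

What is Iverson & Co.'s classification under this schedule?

Class I

Total motor fuel distributed: 46,528 litres + 40,159 litres + 54,747 litres + 44,731 litres + 51,102 litres + 48,820 litres + 78,468 litres + 56,472 litres = 421,027 litres.
421,027 litres ≤ 440,000 litres, so Class I applies.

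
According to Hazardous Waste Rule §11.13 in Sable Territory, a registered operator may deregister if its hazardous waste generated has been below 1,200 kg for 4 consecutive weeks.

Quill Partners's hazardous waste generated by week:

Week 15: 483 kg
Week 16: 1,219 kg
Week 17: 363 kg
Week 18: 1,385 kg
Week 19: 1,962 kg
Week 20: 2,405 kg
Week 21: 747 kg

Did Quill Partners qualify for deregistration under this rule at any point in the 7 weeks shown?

No

Weeks below 1,200 kg: Week 15, Week 17, Week 21.
Longest run of consecutive weeks below the threshold: 1.
1 < 4, so Quill Partners never became eligible.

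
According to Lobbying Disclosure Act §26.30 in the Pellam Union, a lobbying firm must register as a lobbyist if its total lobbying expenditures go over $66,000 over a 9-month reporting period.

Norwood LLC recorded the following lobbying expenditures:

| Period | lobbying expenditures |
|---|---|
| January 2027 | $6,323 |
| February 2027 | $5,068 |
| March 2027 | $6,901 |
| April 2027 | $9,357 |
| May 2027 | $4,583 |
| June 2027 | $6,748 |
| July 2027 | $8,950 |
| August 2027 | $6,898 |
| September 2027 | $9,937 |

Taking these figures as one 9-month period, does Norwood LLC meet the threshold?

No

Total lobbying expenditures: $6,323 + $5,068 + $6,901 + $9,357 + $4,583 + $6,748 + $8,950 + $6,898 + $9,937 = $64,765.
$64,765 ≤ $66,000, so the threshold is not exceeded.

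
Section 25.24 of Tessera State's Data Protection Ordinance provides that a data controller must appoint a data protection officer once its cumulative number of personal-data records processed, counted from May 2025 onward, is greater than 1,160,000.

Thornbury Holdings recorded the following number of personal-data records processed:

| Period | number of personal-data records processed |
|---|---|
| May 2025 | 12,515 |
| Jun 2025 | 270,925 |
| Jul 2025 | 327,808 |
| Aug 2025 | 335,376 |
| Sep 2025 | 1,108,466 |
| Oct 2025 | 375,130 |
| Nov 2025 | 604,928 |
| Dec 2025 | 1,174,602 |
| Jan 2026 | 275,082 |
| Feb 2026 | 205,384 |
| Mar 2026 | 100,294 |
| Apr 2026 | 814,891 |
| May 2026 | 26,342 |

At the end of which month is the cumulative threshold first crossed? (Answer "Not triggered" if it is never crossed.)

Through May 2025: 12,515
Through Jun 2025: 283,440
Through Jul 2025: 611,248
Through Aug 2025: 946,624
Through Sep 2025: 2,055,090 ← exceeds threshold

Sep 2025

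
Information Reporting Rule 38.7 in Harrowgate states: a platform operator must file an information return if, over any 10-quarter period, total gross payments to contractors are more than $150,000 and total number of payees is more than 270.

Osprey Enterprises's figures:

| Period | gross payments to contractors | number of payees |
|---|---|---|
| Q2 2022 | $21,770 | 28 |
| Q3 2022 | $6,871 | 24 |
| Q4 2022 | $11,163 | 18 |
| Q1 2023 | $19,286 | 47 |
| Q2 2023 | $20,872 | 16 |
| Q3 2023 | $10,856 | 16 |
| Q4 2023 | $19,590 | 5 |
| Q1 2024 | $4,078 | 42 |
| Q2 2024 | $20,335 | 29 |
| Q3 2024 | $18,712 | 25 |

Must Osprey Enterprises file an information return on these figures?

Total gross payments to contractors: $21,770 + $6,871 + $11,163 + $19,286 + $20,872 + $10,856 + $19,590 + $4,078 + $20,335 + $18,712 = $153,533 (> $150,000).
Total number of payees: 28 + 24 + 18 + 47 + 16 + 16 + 5 + 42 + 29 + 25 = 250 (≤ 270).
The test is 'and': the rule requires both, and at least one is not exceeded.

No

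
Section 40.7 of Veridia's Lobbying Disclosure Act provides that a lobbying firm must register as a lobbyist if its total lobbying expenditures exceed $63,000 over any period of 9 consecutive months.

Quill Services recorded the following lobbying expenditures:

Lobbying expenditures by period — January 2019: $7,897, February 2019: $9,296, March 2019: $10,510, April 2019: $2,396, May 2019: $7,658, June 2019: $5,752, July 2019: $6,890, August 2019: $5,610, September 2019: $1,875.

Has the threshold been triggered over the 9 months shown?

Total lobbying expenditures: $7,897 + $9,296 + $10,510 + $2,396 + $7,658 + $5,752 + $6,890 + $5,610 + $1,875 = $57,884.
$57,884 ≤ $63,000, so the threshold is not exceeded.

No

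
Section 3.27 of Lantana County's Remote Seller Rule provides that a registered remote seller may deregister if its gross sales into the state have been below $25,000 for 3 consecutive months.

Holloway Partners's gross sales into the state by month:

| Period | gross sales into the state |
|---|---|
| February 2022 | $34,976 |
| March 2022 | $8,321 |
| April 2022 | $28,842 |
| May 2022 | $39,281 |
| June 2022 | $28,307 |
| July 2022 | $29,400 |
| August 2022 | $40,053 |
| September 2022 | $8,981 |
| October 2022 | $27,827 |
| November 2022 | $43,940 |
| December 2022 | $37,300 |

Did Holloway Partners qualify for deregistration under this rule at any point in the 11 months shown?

Months below $25,000: March 2022, September 2022.
Longest run of consecutive months below the threshold: 1.
1 < 3, so Holloway Partners never became eligible.

No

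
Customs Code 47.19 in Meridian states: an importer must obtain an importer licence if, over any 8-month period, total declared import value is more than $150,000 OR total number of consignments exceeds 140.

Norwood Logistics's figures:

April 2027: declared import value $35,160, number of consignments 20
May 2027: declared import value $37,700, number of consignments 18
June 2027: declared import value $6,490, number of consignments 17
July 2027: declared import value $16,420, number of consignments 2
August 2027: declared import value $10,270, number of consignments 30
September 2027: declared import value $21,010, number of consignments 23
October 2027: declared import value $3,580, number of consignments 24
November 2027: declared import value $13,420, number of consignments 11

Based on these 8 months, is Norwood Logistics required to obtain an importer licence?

Total declared import value: $35,160 + $37,700 + $6,490 + $16,420 + $10,270 + $21,010 + $3,580 + $13,420 = $144,050 (≤ $150,000).
Total number of consignments: 20 + 18 + 17 + 2 + 30 + 23 + 24 + 11 = 145 (> 140).
The test is 'or': at least one threshold is exceeded.

Yes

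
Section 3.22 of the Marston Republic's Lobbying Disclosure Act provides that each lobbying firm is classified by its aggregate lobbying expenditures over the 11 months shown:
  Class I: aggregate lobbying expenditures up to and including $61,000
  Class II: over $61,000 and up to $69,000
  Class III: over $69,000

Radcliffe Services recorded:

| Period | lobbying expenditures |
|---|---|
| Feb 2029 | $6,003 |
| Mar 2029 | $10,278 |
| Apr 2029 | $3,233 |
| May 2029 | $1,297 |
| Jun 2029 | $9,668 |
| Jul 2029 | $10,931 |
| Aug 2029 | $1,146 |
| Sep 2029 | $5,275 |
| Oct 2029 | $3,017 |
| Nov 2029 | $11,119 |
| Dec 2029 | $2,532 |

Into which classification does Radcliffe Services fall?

Class II

Aggregate lobbying expenditures: $6,003 + $10,278 + $3,233 + $1,297 + $9,668 + $10,931 + $1,146 + $5,275 + $3,017 + $11,119 + $2,532 = $64,499.
$61,000 < $64,499 ≤ $69,000, so Class II applies.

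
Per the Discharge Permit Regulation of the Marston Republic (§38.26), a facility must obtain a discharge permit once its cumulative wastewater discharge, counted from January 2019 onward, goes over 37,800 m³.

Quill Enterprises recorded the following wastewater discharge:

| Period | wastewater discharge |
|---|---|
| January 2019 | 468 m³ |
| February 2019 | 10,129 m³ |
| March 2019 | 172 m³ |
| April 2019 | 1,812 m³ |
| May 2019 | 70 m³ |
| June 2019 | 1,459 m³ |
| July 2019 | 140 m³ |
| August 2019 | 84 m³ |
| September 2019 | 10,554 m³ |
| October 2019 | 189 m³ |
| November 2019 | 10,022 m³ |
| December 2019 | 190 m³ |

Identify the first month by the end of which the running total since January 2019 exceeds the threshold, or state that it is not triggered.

Not triggered

Through January 2019: 468 m³
Through February 2019: 10,597 m³
Through March 2019: 10,769 m³
Through April 2019: 12,581 m³
Through May 2019: 12,651 m³
Through June 2019: 14,110 m³
Through July 2019: 14,250 m³
Through August 2019: 14,334 m³
Through September 2019: 24,888 m³
Through October 2019: 25,077 m³
Through November 2019: 35,099 m³
Through December 2019: 35,289 m³
Final cumulative total 35,289 m³ ≤ 37,800 m³; the threshold is never exceeded.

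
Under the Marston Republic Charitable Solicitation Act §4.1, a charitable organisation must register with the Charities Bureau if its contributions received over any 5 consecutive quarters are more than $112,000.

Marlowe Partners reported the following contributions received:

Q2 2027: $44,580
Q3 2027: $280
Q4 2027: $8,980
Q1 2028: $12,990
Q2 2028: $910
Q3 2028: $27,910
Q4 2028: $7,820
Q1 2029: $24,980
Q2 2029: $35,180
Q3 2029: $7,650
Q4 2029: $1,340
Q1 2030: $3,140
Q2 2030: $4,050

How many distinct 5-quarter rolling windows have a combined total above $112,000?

Q2 2027–Q2 2028: $44,580 + $280 + $8,980 + $12,990 + $910 = $67,740 (under)
Q3 2027–Q3 2028: $280 + $8,980 + $12,990 + $910 + $27,910 = $51,070 (under)
Q4 2027–Q4 2028: $8,980 + $12,990 + $910 + $27,910 + $7,820 = $58,610 (under)
Q1 2028–Q1 2029: $12,990 + $910 + $27,910 + $7,820 + $24,980 = $74,610 (under)
Q2 2028–Q2 2029: $910 + $27,910 + $7,820 + $24,980 + $35,180 = $96,800 (under)
Q3 2028–Q3 2029: $27,910 + $7,820 + $24,980 + $35,180 + $7,650 = $103,540 (under)
Q4 2028–Q4 2029: $7,820 + $24,980 + $35,180 + $7,650 + $1,340 = $76,970 (under)
Q1 2029–Q1 2030: $24,980 + $35,180 + $7,650 + $1,340 + $3,140 = $72,290 (under)
Q2 2029–Q2 2030: $35,180 + $7,650 + $1,340 + $3,140 + $4,050 = $51,360 (under)
0 windows exceed the threshold.

0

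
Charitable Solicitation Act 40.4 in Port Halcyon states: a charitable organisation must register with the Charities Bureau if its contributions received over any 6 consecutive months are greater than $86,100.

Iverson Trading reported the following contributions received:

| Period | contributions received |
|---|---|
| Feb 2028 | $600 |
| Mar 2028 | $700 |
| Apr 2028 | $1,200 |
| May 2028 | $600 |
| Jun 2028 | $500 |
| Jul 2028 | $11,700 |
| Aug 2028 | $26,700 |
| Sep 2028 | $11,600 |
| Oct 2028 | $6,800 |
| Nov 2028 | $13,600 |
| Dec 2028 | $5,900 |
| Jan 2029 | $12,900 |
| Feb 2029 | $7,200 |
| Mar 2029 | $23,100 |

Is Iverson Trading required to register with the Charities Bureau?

No

Feb 2028–Jul 2028: $600 + $700 + $1,200 + $600 + $500 + $11,700 = $15,300 (under)
Mar 2028–Aug 2028: $700 + $1,200 + $600 + $500 + $11,700 + $26,700 = $41,400 (under)
Apr 2028–Sep 2028: $1,200 + $600 + $500 + $11,700 + $26,700 + $11,600 = $52,300 (under)
May 2028–Oct 2028: $600 + $500 + $11,700 + $26,700 + $11,600 + $6,800 = $57,900 (under)
Jun 2028–Nov 2028: $500 + $11,700 + $26,700 + $11,600 + $6,800 + $13,600 = $70,900 (under)
Jul 2028–Dec 2028: $11,700 + $26,700 + $11,600 + $6,800 + $13,600 + $5,900 = $76,300 (under)
Aug 2028–Jan 2029: $26,700 + $11,600 + $6,800 + $13,600 + $5,900 + $12,900 = $77,500 (under)
Sep 2028–Feb 2029: $11,600 + $6,800 + $13,600 + $5,900 + $12,900 + $7,200 = $58,000 (under)
Oct 2028–Mar 2029: $6,800 + $13,600 + $5,900 + $12,900 + $7,200 + $23,100 = $69,500 (under)
No window exceeds $86,100.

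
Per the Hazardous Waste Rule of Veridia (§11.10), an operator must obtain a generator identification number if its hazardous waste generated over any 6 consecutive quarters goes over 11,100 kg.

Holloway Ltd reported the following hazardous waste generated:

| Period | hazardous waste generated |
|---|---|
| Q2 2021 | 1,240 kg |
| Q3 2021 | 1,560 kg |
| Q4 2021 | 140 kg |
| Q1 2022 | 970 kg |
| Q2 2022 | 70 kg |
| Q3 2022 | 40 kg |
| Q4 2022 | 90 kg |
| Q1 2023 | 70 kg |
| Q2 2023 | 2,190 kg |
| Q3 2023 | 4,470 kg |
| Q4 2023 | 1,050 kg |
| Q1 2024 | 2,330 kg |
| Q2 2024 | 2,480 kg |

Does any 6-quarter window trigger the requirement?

Q2 2021–Q3 2022: 1,240 kg + 1,560 kg + 140 kg + 970 kg + 70 kg + 40 kg = 4,020 kg (under)
Q3 2021–Q4 2022: 1,560 kg + 140 kg + 970 kg + 70 kg + 40 kg + 90 kg = 2,870 kg (under)
Q4 2021–Q1 2023: 140 kg + 970 kg + 70 kg + 40 kg + 90 kg + 70 kg = 1,380 kg (under)
Q1 2022–Q2 2023: 970 kg + 70 kg + 40 kg + 90 kg + 70 kg + 2,190 kg = 3,430 kg (under)
Q2 2022–Q3 2023: 70 kg + 40 kg + 90 kg + 70 kg + 2,190 kg + 4,470 kg = 6,930 kg (under)
Q3 2022–Q4 2023: 40 kg + 90 kg + 70 kg + 2,190 kg + 4,470 kg + 1,050 kg = 7,910 kg (under)
Q4 2022–Q1 2024: 90 kg + 70 kg + 2,190 kg + 4,470 kg + 1,050 kg + 2,330 kg = 10,200 kg (under)
Q1 2023–Q2 2024: 70 kg + 2,190 kg + 4,470 kg + 1,050 kg + 2,330 kg + 2,480 kg = 12,590 kg (over)
At least one window exceeds 11,100 kg.

Yes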